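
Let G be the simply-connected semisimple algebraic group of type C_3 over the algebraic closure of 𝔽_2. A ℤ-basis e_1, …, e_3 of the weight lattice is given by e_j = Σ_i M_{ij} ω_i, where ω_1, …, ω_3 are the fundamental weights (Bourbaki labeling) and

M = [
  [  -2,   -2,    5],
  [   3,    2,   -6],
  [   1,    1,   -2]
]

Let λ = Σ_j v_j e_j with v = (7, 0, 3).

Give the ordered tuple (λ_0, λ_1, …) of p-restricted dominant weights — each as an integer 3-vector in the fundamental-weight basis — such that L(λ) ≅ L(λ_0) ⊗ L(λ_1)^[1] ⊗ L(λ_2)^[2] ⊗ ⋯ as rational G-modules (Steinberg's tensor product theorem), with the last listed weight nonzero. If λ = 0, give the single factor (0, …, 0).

ω-coordinates c = M·v, v = (7, 0, 3):
  c_1 = (-2)·(7) + (-2)·(0) + (5)·(3) = 1
  c_2 = (3)·(7) + (2)·(0) + (-6)·(3) = 3
  c_3 = (1)·(7) + (1)·(0) + (-2)·(3) = 1
p = 2; digits c_i = Σ_j d_{ij}·2^j, 0 ≤ d_{ij} < 2:
  c_1 = 1 = 1·2^0
  c_2 = 3 = 1·2^0 + 1·2^1
  c_3 = 1 = 1·2^0
Factor λ_0 = (1, 1, 1)
Factor λ_1 = (0, 1, 0)

((1, 1, 1), (0, 1, 0))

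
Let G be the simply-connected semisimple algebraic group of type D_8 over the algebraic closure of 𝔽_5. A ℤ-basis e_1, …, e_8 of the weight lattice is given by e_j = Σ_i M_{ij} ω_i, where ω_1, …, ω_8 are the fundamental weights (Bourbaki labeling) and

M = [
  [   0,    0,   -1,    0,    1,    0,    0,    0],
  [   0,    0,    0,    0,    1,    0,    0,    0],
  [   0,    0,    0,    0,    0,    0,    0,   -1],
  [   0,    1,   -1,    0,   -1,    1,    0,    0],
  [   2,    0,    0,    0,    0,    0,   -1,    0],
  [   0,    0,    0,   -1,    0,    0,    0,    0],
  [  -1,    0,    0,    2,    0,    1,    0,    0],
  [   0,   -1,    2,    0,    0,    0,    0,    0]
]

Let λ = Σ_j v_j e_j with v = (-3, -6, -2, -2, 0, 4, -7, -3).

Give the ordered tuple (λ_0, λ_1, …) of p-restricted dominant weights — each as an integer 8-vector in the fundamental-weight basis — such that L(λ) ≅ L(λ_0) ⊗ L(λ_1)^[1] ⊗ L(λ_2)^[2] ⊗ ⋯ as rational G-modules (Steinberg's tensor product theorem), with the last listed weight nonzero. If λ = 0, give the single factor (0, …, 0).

ω-coordinates c = M·v, v = (-3, -6, -2, -2, 0, 4, -7, -3):
  c_1 = 0*-3 + 0*-6 + -1*-2 + 0*-2 + 1*0 + 0*4 + 0*-7 + 0*-3 = 2
  c_2 = 0*-3 + 0*-6 + 0*-2 + 0*-2 + 1*0 + 0*4 + 0*-7 + 0*-3 = 0
  c_3 = 0*-3 + 0*-6 + 0*-2 + 0*-2 + 0*0 + 0*4 + 0*-7 + -1*-3 = 3
  c_4 = 0*-3 + 1*-6 + -1*-2 + 0*-2 + -1*0 + 1*4 + 0*-7 + 0*-3 = 0
  c_5 = 2*-3 + 0*-6 + 0*-2 + 0*-2 + 0*0 + 0*4 + -1*-7 + 0*-3 = 1
  c_6 = 0*-3 + 0*-6 + 0*-2 + -1*-2 + 0*0 + 0*4 + 0*-7 + 0*-3 = 2
  c_7 = -1*-3 + 0*-6 + 0*-2 + 2*-2 + 0*0 + 1*4 + 0*-7 + 0*-3 = 3
  c_8 = 0*-3 + -1*-6 + 2*-2 + 0*-2 + 0*0 + 0*4 + 0*-7 + 0*-3 = 2
Base-5 expansion of each c_i:
  c_1 = 2 = 2·5^0
  c_2 = 0
  c_3 = 3 = 3·5^0
  c_4 = 0
  c_5 = 1 = 1·5^0
  c_6 = 2 = 2·5^0
  c_7 = 3 = 3·5^0
  c_8 = 2 = 2·5^0
λ_0 = (2, 0, 3, 0, 1, 2, 3, 2)

((2, 0, 3, 0, 1, 2, 3, 2),)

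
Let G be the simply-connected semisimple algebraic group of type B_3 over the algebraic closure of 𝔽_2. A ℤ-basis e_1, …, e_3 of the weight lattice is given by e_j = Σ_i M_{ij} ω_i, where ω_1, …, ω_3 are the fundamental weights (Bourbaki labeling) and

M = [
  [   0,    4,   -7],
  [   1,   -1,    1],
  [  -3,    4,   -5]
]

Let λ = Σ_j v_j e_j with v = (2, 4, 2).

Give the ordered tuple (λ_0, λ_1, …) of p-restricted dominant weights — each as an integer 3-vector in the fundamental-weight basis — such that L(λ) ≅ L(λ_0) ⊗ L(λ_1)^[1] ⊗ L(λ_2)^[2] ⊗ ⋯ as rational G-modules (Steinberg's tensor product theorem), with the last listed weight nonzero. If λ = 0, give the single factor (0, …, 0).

ω-coordinates c = M·v, v = (2, 4, 2):
  c_1 = (0)·(2) + (4)·(4) + (-7)·(2) = 2
  c_2 = (1)·(2) + (-1)·(4) + (1)·(2) = 0
  c_3 = (-3)·(2) + (4)·(4) + (-5)·(2) = 0
Base-2 expansion of each c_i:
  c_1 = 2 = 0·2^0 + 1·2^1
  c_2 = 0
  c_3 = 0
λ_0 = (0, 0, 0)
λ_1 = (1, 0, 0)

((0, 0, 0), (1, 0, 0))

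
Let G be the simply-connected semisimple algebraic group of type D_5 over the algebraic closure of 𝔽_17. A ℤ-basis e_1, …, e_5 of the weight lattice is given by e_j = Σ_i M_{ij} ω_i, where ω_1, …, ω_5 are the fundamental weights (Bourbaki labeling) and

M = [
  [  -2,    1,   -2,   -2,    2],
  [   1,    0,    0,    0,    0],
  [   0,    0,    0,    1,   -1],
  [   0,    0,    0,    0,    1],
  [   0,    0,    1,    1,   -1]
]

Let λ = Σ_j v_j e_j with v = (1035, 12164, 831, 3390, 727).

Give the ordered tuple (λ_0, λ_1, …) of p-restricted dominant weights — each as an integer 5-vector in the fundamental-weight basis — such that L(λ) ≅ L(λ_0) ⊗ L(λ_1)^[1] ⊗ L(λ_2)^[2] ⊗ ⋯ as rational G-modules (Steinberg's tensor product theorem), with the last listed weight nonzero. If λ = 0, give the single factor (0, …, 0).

((12, 15, 11, 13, 9), (12, 9, 3, 8, 1), (10, 3, 9, 2, 12))

In the fundamental-weight basis, λ has coordinates c = M·v (v = (1035, 12164, 831, 3390, 727)):
  c_1 = -2*1035 + 1*12164 + -2*831 + -2*3390 + 2*727 = 3106
  c_2 = 1*1035 + 0*12164 + 0*831 + 0*3390 + 0*727 = 1035
  c_3 = 0*1035 + 0*12164 + 0*831 + 1*3390 + -1*727 = 2663
  c_4 = 0*1035 + 0*12164 + 0*831 + 0*3390 + 1*727 = 727
  c_5 = 0*1035 + 0*12164 + 1*831 + 1*3390 + -1*727 = 3494
Expand coordinatewise in base 17:
  c_1 = 3106 = 12·17^0 + 12·17^1 + 10·17^2
  c_2 = 1035 = 15·17^0 + 9·17^1 + 3·17^2
  c_3 = 2663 = 11·17^0 + 3·17^1 + 9·17^2
  c_4 = 727 = 13·17^0 + 8·17^1 + 2·17^2
  c_5 = 3494 = 9·17^0 + 1·17^1 + 12·17^2
λ_0 = (12, 15, 11, 13, 9)
λ_1 = (12, 9, 3, 8, 1)
λ_2 = (10, 3, 9, 2, 12)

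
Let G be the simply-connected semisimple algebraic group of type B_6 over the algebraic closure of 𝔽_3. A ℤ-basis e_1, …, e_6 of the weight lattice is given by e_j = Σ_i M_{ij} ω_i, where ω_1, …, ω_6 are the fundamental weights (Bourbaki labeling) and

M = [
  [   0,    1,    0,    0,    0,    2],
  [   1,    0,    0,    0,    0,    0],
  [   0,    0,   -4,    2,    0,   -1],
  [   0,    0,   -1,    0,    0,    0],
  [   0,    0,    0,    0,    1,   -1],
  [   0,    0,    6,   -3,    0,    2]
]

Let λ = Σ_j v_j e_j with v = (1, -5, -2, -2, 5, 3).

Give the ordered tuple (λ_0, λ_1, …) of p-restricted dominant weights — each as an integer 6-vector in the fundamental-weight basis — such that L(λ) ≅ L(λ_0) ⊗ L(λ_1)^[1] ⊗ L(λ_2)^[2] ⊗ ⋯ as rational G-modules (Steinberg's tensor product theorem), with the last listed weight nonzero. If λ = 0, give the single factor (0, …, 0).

((1, 1, 1, 2, 2, 0),)

Converting to the ω-basis (c_i = row i of M dotted with v = (1, -5, -2, -2, 5, 3)):
  c_1 = (0)·(1) + (1)·(-5) + (0)·(-2) + (0)·(-2) + (0)·(5) + (2)·(3) = 1
  c_2 = (1)·(1) + (0)·(-5) + (0)·(-2) + (0)·(-2) + (0)·(5) + (0)·(3) = 1
  c_3 = (0)·(1) + (0)·(-5) + (-4)·(-2) + (2)·(-2) + (0)·(5) + (-1)·(3) = 1
  c_4 = (0)·(1) + (0)·(-5) + (-1)·(-2) + (0)·(-2) + (0)·(5) + (0)·(3) = 2
  c_5 = (0)·(1) + (0)·(-5) + (0)·(-2) + (0)·(-2) + (1)·(5) + (-1)·(3) = 2
  c_6 = (0)·(1) + (0)·(-5) + (6)·(-2) + (-3)·(-2) + (0)·(5) + (2)·(3) = 0
Writing each c_i in base p = 3:
  c_1 = 1 = 1·3^0
  c_2 = 1 = 1·3^0
  c_3 = 1 = 1·3^0
  c_4 = 2 = 2·3^0
  c_5 = 2 = 2·3^0
  c_6 = 0
p-restricted factor λ_0 = (1, 1, 1, 2, 2, 0)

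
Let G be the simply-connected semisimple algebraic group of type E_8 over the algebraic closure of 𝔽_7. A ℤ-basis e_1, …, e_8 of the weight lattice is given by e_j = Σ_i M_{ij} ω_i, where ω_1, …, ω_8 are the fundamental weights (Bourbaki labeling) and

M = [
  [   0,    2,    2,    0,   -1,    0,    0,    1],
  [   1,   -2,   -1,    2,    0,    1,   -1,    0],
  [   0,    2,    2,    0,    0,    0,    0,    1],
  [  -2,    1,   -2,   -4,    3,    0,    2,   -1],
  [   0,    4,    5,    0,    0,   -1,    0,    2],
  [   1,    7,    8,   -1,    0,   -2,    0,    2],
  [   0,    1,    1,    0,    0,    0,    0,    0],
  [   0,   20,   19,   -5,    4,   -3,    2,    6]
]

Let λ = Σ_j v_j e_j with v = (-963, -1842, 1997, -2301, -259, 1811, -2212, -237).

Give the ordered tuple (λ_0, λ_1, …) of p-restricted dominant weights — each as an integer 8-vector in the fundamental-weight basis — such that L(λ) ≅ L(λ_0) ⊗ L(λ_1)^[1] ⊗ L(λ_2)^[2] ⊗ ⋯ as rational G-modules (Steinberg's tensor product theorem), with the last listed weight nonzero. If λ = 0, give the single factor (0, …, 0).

((3, 5, 3, 1, 3, 2, 1, 6), (5, 6, 3, 5, 5, 4, 1, 6), (6, 2, 1, 6, 6, 6, 3, 5))

ω-coordinates c = M·v, v = (-963, -1842, 1997, -2301, -259, 1811, -2212, -237):
  c_1 = (0)·(-963) + (2)·(-1842) + 2·1997 + (0)·(-2301) + (-1)·(-259) + 0·1811 + (0)·(-2212) + (1)·(-237) = 332
  c_2 = (1)·(-963) + (-2)·(-1842) + (-1)·(1997) + (2)·(-2301) + (0)·(-259) + 1·1811 + (-1)·(-2212) + (0)·(-237) = 145
  c_3 = (0)·(-963) + (2)·(-1842) + 2·1997 + (0)·(-2301) + (0)·(-259) + 0·1811 + (0)·(-2212) + (1)·(-237) = 73
  c_4 = (-2)·(-963) + (1)·(-1842) + (-2)·(1997) + (-4)·(-2301) + (3)·(-259) + 0·1811 + (2)·(-2212) + (-1)·(-237) = 330
  c_5 = (0)·(-963) + (4)·(-1842) + 5·1997 + (0)·(-2301) + (0)·(-259) + (-1)·(1811) + (0)·(-2212) + (2)·(-237) = 332
  c_6 = (1)·(-963) + (7)·(-1842) + 8·1997 + (-1)·(-2301) + (0)·(-259) + (-2)·(1811) + (0)·(-2212) + (2)·(-237) = 324
  c_7 = (0)·(-963) + (1)·(-1842) + 1·1997 + (0)·(-2301) + (0)·(-259) + 0·1811 + (0)·(-2212) + (0)·(-237) = 155
  c_8 = (0)·(-963) + (20)·(-1842) + 19·1997 + (-5)·(-2301) + (4)·(-259) + (-3)·(1811) + (2)·(-2212) + (6)·(-237) = 293
Base-7 expansion of each c_i:
  c_1 = 332 = 3·7^0 + 5·7^1 + 6·7^2
  c_2 = 145 = 5·7^0 + 6·7^1 + 2·7^2
  c_3 = 73 = 3·7^0 + 3·7^1 + 1·7^2
  c_4 = 330 = 1·7^0 + 5·7^1 + 6·7^2
  c_5 = 332 = 3·7^0 + 5·7^1 + 6·7^2
  c_6 = 324 = 2·7^0 + 4·7^1 + 6·7^2
  c_7 = 155 = 1·7^0 + 1·7^1 + 3·7^2
  c_8 = 293 = 6·7^0 + 6·7^1 + 5·7^2
Factor λ_0 = (3, 5, 3, 1, 3, 2, 1, 6)
Factor λ_1 = (5, 6, 3, 5, 5, 4, 1, 6)
Factor λ_2 = (6, 2, 1, 6, 6, 6, 3, 5)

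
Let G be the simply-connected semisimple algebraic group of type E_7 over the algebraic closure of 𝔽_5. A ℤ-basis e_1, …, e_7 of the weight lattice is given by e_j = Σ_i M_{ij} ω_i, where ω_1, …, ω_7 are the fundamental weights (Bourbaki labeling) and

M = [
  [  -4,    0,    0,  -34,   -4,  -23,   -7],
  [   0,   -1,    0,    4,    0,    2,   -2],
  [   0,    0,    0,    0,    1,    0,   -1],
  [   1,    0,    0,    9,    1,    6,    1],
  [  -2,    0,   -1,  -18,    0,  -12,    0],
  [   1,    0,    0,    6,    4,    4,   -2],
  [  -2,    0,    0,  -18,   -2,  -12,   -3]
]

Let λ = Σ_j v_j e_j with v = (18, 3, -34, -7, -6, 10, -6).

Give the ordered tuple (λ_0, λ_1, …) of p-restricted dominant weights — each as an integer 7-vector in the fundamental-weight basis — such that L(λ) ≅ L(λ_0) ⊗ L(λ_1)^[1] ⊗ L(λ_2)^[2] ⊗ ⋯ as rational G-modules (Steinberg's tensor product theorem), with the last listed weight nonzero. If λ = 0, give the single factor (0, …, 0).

Compute c_i = Σ_j M_{ij} v_j with v = (18, 3, -34, -7, -6, 10, -6):
  c_1 = (-4)·(18) + 0·3 + (0)·(-34) + (-34)·(-7) + (-4)·(-6) + (-23)·(10) + (-7)·(-6) = 2
  c_2 = 0·18 + (-1)·(3) + (0)·(-34) + (4)·(-7) + (0)·(-6) + 2·10 + (-2)·(-6) = 1
  c_3 = 0·18 + 0·3 + (0)·(-34) + (0)·(-7) + (1)·(-6) + 0·10 + (-1)·(-6) = 0
  c_4 = 1·18 + 0·3 + (0)·(-34) + (9)·(-7) + (1)·(-6) + 6·10 + (1)·(-6) = 3
  c_5 = (-2)·(18) + 0·3 + (-1)·(-34) + (-18)·(-7) + (0)·(-6) + (-12)·(10) + (0)·(-6) = 4
  c_6 = 1·18 + 0·3 + (0)·(-34) + (6)·(-7) + (4)·(-6) + 4·10 + (-2)·(-6) = 4
  c_7 = (-2)·(18) + 0·3 + (0)·(-34) + (-18)·(-7) + (-2)·(-6) + (-12)·(10) + (-3)·(-6) = 0
Base-5 expansion of each c_i:
  c_1 = 2 = 2·5^0
  c_2 = 1 = 1·5^0
  c_3 = 0
  c_4 = 3 = 3·5^0
  c_5 = 4 = 4·5^0
  c_6 = 4 = 4·5^0
  c_7 = 0
p-restricted factor λ_0 = (2, 1, 0, 3, 4, 4, 0)

((2, 1, 0, 3, 4, 4, 0),)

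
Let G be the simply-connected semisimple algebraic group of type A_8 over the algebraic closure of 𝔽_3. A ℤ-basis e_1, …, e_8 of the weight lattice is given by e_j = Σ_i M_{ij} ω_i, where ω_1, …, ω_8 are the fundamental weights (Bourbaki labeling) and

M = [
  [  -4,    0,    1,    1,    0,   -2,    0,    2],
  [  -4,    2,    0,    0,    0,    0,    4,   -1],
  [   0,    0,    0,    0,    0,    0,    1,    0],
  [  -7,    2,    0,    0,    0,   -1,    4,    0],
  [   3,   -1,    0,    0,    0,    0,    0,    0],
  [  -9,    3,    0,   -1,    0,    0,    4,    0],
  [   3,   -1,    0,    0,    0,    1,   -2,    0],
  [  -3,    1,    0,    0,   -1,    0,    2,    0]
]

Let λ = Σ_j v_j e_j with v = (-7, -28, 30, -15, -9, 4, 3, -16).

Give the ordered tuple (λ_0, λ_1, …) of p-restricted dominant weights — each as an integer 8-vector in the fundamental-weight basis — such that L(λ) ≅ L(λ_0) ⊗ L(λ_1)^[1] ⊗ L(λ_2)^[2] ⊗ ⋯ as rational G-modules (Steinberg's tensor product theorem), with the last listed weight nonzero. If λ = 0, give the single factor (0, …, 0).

Change of basis e → ω: c = M·v where v = (-7, -28, 30, -15, -9, 4, 3, -16):
  c_1 = (-4)·(-7) + (0)·(-28) + 1·30 + (1)·(-15) + (0)·(-9) + (-2)·(4) + 0·3 + (2)·(-16) = 3
  c_2 = (-4)·(-7) + (2)·(-28) + 0·30 + (0)·(-15) + (0)·(-9) + 0·4 + 4·3 + (-1)·(-16) = 0
  c_3 = (0)·(-7) + (0)·(-28) + 0·30 + (0)·(-15) + (0)·(-9) + 0·4 + 1·3 + (0)·(-16) = 3
  c_4 = (-7)·(-7) + (2)·(-28) + 0·30 + (0)·(-15) + (0)·(-9) + (-1)·(4) + 4·3 + (0)·(-16) = 1
  c_5 = (3)·(-7) + (-1)·(-28) + 0·30 + (0)·(-15) + (0)·(-9) + 0·4 + 0·3 + (0)·(-16) = 7
  c_6 = (-9)·(-7) + (3)·(-28) + 0·30 + (-1)·(-15) + (0)·(-9) + 0·4 + 4·3 + (0)·(-16) = 6
  c_7 = (3)·(-7) + (-1)·(-28) + 0·30 + (0)·(-15) + (0)·(-9) + 1·4 + (-2)·(3) + (0)·(-16) = 5
  c_8 = (-3)·(-7) + (1)·(-28) + 0·30 + (0)·(-15) + (-1)·(-9) + 0·4 + 2·3 + (0)·(-16) = 8
p = 3; digits c_i = Σ_j d_{ij}·3^j, 0 ≤ d_{ij} < 3:
  c_1 = 3 = 0·3^0 + 1·3^1
  c_2 = 0
  c_3 = 3 = 0·3^0 + 1·3^1
  c_4 = 1 = 1·3^0
  c_5 = 7 = 1·3^0 + 2·3^1
  c_6 = 6 = 0·3^0 + 2·3^1
  c_7 = 5 = 2·3^0 + 1·3^1
  c_8 = 8 = 2·3^0 + 2·3^1
λ_0 = (0, 0, 0, 1, 1, 0, 2, 2)
λ_1 = (1, 0, 1, 0, 2, 2, 1, 2)

((0, 0, 0, 1, 1, 0, 2, 2), (1, 0, 1, 0, 2, 2, 1, 2))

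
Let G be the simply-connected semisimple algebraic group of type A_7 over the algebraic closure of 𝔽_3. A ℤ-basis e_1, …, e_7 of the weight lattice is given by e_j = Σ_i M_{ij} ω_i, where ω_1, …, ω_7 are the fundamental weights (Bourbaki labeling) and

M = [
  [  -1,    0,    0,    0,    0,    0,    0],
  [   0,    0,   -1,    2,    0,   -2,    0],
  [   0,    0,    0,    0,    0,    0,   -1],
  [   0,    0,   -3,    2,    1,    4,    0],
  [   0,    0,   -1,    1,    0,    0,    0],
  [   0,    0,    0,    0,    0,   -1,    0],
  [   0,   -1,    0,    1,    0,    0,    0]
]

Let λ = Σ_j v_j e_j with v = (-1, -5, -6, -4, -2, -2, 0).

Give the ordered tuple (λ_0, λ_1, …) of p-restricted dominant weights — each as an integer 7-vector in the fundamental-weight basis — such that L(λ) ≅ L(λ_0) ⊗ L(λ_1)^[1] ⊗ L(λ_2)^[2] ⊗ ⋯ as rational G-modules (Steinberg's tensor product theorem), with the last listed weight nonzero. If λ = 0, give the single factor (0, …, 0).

In the fundamental-weight basis, λ has coordinates c = M·v (v = (-1, -5, -6, -4, -2, -2, 0)):
  c_1 = -1*-1 + 0*-5 + 0*-6 + 0*-4 + 0*-2 + 0*-2 + 0*0 = 1
  c_2 = 0*-1 + 0*-5 + -1*-6 + 2*-4 + 0*-2 + -2*-2 + 0*0 = 2
  c_3 = 0*-1 + 0*-5 + 0*-6 + 0*-4 + 0*-2 + 0*-2 + -1*0 = 0
  c_4 = 0*-1 + 0*-5 + -3*-6 + 2*-4 + 1*-2 + 4*-2 + 0*0 = 0
  c_5 = 0*-1 + 0*-5 + -1*-6 + 1*-4 + 0*-2 + 0*-2 + 0*0 = 2
  c_6 = 0*-1 + 0*-5 + 0*-6 + 0*-4 + 0*-2 + -1*-2 + 0*0 = 2
  c_7 = 0*-1 + -1*-5 + 0*-6 + 1*-4 + 0*-2 + 0*-2 + 0*0 = 1
p = 3; digits c_i = Σ_j d_{ij}·3^j, 0 ≤ d_{ij} < 3:
  c_1 = 1 = 1·3^0
  c_2 = 2 = 2·3^0
  c_3 = 0
  c_4 = 0
  c_5 = 2 = 2·3^0
  c_6 = 2 = 2·3^0
  c_7 = 1 = 1·3^0
Factor λ_0 = (1, 2, 0, 0, 2, 2, 1)

((1, 2, 0, 0, 2, 2, 1),)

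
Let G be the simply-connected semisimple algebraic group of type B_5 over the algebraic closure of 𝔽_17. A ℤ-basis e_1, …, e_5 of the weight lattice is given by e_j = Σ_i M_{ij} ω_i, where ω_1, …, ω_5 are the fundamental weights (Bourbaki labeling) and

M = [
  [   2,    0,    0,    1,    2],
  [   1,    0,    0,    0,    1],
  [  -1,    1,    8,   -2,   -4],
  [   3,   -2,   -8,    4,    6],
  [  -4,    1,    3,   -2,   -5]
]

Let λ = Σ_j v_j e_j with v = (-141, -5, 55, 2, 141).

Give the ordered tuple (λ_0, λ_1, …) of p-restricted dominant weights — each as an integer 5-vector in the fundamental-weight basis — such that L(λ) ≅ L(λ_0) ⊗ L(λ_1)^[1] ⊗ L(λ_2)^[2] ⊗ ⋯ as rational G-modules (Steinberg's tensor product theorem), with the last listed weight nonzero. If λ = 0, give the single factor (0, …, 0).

Converting to the ω-basis (c_i = row i of M dotted with v = (-141, -5, 55, 2, 141)):
  c_1 = (2)·(-141) + (0)·(-5) + 0·55 + 1·2 + 2·141 = 2
  c_2 = (1)·(-141) + (0)·(-5) + 0·55 + 0·2 + 1·141 = 0
  c_3 = (-1)·(-141) + (1)·(-5) + 8·55 + (-2)·(2) + (-4)·(141) = 8
  c_4 = (3)·(-141) + (-2)·(-5) + (-8)·(55) + 4·2 + 6·141 = 1
  c_5 = (-4)·(-141) + (1)·(-5) + 3·55 + (-2)·(2) + (-5)·(141) = 15
p = 17; digits c_i = Σ_j d_{ij}·17^j, 0 ≤ d_{ij} < 17:
  c_1 = 2 = 2·17^0
  c_2 = 0
  c_3 = 8 = 8·17^0
  c_4 = 1 = 1·17^0
  c_5 = 15 = 15·17^0
λ_0 = (2, 0, 8, 1, 15)

((2, 0, 8, 1, 15),)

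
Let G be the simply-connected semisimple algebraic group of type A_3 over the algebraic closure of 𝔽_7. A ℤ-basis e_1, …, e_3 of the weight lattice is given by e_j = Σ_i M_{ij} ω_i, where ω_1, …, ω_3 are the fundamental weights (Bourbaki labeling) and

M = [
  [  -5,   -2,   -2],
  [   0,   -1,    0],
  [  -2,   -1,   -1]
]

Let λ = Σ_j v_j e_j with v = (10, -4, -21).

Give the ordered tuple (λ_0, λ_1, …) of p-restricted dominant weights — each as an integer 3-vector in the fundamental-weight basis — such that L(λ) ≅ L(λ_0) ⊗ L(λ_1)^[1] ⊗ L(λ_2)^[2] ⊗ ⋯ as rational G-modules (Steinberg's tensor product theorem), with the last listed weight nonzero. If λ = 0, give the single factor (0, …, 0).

((0, 4, 5),)

ω-coordinates c = M·v, v = (10, -4, -21):
  c_1 = (-5)·(10) + (-2)·(-4) + (-2)·(-21) = 0
  c_2 = 0·10 + (-1)·(-4) + (0)·(-21) = 4
  c_3 = (-2)·(10) + (-1)·(-4) + (-1)·(-21) = 5
p = 7; digits c_i = Σ_j d_{ij}·7^j, 0 ≤ d_{ij} < 7:
  c_1 = 0
  c_2 = 4 = 4·7^0
  c_3 = 5 = 5·7^0
λ_0 = (0, 4, 5)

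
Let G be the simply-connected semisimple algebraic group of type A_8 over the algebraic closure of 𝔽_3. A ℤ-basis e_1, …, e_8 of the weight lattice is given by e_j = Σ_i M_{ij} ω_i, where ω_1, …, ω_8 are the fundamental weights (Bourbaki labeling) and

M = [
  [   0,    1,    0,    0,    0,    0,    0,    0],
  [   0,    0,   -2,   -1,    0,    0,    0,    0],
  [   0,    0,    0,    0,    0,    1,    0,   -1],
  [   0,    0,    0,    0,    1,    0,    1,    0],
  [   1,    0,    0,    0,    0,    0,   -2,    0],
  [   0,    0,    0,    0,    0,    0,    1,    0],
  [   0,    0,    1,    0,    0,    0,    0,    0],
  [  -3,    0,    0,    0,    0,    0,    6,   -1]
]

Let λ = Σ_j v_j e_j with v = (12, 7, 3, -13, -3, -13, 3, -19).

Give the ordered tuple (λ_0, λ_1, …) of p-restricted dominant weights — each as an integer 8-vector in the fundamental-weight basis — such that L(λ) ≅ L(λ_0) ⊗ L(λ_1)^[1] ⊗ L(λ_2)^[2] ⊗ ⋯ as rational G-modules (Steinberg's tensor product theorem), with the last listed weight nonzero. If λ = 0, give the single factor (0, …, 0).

((1, 1, 0, 0, 0, 0, 0, 1), (2, 2, 2, 0, 2, 1, 1, 0))

Converting to the ω-basis (c_i = row i of M dotted with v = (12, 7, 3, -13, -3, -13, 3, -19)):
  c_1 = 0·12 + 1·7 + 0·3 + (0)·(-13) + (0)·(-3) + (0)·(-13) + 0·3 + (0)·(-19) = 7
  c_2 = 0·12 + 0·7 + (-2)·(3) + (-1)·(-13) + (0)·(-3) + (0)·(-13) + 0·3 + (0)·(-19) = 7
  c_3 = 0·12 + 0·7 + 0·3 + (0)·(-13) + (0)·(-3) + (1)·(-13) + 0·3 + (-1)·(-19) = 6
  c_4 = 0·12 + 0·7 + 0·3 + (0)·(-13) + (1)·(-3) + (0)·(-13) + 1·3 + (0)·(-19) = 0
  c_5 = 1·12 + 0·7 + 0·3 + (0)·(-13) + (0)·(-3) + (0)·(-13) + (-2)·(3) + (0)·(-19) = 6
  c_6 = 0·12 + 0·7 + 0·3 + (0)·(-13) + (0)·(-3) + (0)·(-13) + 1·3 + (0)·(-19) = 3
  c_7 = 0·12 + 0·7 + 1·3 + (0)·(-13) + (0)·(-3) + (0)·(-13) + 0·3 + (0)·(-19) = 3
  c_8 = (-3)·(12) + 0·7 + 0·3 + (0)·(-13) + (0)·(-3) + (0)·(-13) + 6·3 + (-1)·(-19) = 1
Base-3 expansion of each c_i:
  c_1 = 7 = 1·3^0 + 2·3^1
  c_2 = 7 = 1·3^0 + 2·3^1
  c_3 = 6 = 0·3^0 + 2·3^1
  c_4 = 0
  c_5 = 6 = 0·3^0 + 2·3^1
  c_6 = 3 = 0·3^0 + 1·3^1
  c_7 = 3 = 0·3^0 + 1·3^1
  c_8 = 1 = 1·3^0
p-restricted factor λ_0 = (1, 1, 0, 0, 0, 0, 0, 1)
p-restricted factor λ_1 = (2, 2, 2, 0, 2, 1, 1, 0)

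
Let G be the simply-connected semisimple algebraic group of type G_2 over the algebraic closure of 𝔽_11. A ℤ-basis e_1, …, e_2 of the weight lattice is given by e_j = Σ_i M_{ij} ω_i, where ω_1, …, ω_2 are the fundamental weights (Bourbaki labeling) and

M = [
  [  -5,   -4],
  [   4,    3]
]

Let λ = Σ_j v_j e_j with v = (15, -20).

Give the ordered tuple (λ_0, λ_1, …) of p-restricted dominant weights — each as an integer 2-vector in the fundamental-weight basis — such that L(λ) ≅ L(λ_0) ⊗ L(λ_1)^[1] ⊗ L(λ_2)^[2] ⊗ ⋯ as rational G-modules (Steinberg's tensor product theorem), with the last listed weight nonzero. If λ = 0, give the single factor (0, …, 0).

Converting to the ω-basis (c_i = row i of M dotted with v = (15, -20)):
  c_1 = -5*15 + -4*-20 = 5
  c_2 = 4*15 + 3*-20 = 0
Expand coordinatewise in base 11:
  c_1 = 5 = 5·11^0
  c_2 = 0
λ_0 = (5, 0)

((5, 0),)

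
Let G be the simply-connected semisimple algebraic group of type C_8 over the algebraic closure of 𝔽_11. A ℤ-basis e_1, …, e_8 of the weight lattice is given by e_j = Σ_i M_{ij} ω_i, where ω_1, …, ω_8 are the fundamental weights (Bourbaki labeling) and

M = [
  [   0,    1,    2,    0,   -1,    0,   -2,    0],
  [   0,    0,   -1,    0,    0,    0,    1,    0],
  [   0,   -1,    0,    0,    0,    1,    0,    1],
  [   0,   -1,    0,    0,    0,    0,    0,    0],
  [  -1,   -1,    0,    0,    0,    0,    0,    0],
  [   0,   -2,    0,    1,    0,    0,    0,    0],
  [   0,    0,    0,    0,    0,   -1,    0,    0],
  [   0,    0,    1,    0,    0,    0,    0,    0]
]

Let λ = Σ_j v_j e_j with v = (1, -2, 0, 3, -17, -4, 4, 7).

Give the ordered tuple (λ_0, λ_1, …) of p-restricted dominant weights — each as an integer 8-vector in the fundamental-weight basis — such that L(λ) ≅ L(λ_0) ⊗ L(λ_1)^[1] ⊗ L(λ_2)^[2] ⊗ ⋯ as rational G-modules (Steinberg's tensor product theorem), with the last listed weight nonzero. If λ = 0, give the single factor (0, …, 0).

((7, 4, 5, 2, 1, 7, 4, 0),)

Change of basis e → ω: c = M·v where v = (1, -2, 0, 3, -17, -4, 4, 7):
  c_1 = 0*1 + 1*-2 + 2*0 + 0*3 + -1*-17 + 0*-4 + -2*4 + 0*7 = 7
  c_2 = 0*1 + 0*-2 + -1*0 + 0*3 + 0*-17 + 0*-4 + 1*4 + 0*7 = 4
  c_3 = 0*1 + -1*-2 + 0*0 + 0*3 + 0*-17 + 1*-4 + 0*4 + 1*7 = 5
  c_4 = 0*1 + -1*-2 + 0*0 + 0*3 + 0*-17 + 0*-4 + 0*4 + 0*7 = 2
  c_5 = -1*1 + -1*-2 + 0*0 + 0*3 + 0*-17 + 0*-4 + 0*4 + 0*7 = 1
  c_6 = 0*1 + -2*-2 + 0*0 + 1*3 + 0*-17 + 0*-4 + 0*4 + 0*7 = 7
  c_7 = 0*1 + 0*-2 + 0*0 + 0*3 + 0*-17 + -1*-4 + 0*4 + 0*7 = 4
  c_8 = 0*1 + 0*-2 + 1*0 + 0*3 + 0*-17 + 0*-4 + 0*4 + 0*7 = 0
Base-11 expansion of each c_i:
  c_1 = 7 = 7·11^0
  c_2 = 4 = 4·11^0
  c_3 = 5 = 5·11^0
  c_4 = 2 = 2·11^0
  c_5 = 1 = 1·11^0
  c_6 = 7 = 7·11^0
  c_7 = 4 = 4·11^0
  c_8 = 0
Factor λ_0 = (7, 4, 5, 2, 1, 7, 4, 0)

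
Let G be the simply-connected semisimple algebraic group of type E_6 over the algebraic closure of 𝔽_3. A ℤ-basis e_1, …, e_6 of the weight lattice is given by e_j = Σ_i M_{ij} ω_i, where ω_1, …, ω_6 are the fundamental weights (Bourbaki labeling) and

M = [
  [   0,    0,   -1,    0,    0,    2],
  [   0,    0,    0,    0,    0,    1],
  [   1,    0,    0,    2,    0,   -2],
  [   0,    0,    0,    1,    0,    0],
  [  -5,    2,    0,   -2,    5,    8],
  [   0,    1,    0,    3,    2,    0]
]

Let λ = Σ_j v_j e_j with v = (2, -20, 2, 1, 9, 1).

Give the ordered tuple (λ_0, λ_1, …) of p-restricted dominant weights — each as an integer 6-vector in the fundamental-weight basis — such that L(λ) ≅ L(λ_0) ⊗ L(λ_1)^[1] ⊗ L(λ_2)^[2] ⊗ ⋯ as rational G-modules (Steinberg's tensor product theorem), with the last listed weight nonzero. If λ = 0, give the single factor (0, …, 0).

((0, 1, 2, 1, 1, 1),)

Change of basis e → ω: c = M·v where v = (2, -20, 2, 1, 9, 1):
  c_1 = (0)·(2) + (0)·(-20) + (-1)·(2) + (0)·(1) + (0)·(9) + (2)·(1) = 0
  c_2 = (0)·(2) + (0)·(-20) + (0)·(2) + (0)·(1) + (0)·(9) + (1)·(1) = 1
  c_3 = (1)·(2) + (0)·(-20) + (0)·(2) + (2)·(1) + (0)·(9) + (-2)·(1) = 2
  c_4 = (0)·(2) + (0)·(-20) + (0)·(2) + (1)·(1) + (0)·(9) + (0)·(1) = 1
  c_5 = (-5)·(2) + (2)·(-20) + (0)·(2) + (-2)·(1) + (5)·(9) + (8)·(1) = 1
  c_6 = (0)·(2) + (1)·(-20) + (0)·(2) + (3)·(1) + (2)·(9) + (0)·(1) = 1
Expand coordinatewise in base 3:
  c_1 = 0
  c_2 = 1 = 1·3^0
  c_3 = 2 = 2·3^0
  c_4 = 1 = 1·3^0
  c_5 = 1 = 1·3^0
  c_6 = 1 = 1·3^0
p-restricted factor λ_0 = (0, 1, 2, 1, 1, 1)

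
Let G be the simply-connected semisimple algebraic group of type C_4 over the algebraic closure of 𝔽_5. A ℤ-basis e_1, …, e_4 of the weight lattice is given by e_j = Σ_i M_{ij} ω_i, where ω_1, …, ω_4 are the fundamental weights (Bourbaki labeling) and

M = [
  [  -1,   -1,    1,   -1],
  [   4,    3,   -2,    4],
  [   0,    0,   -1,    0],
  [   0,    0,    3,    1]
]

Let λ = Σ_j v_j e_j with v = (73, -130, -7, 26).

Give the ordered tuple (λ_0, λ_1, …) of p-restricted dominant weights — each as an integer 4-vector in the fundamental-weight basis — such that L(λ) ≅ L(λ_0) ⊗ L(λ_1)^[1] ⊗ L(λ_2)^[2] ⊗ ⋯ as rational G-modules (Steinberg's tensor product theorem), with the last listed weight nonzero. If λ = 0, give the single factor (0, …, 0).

Compute c_i = Σ_j M_{ij} v_j with v = (73, -130, -7, 26):
  c_1 = -1*73 + -1*-130 + 1*-7 + -1*26 = 24
  c_2 = 4*73 + 3*-130 + -2*-7 + 4*26 = 20
  c_3 = 0*73 + 0*-130 + -1*-7 + 0*26 = 7
  c_4 = 0*73 + 0*-130 + 3*-7 + 1*26 = 5
p = 5; digits c_i = Σ_j d_{ij}·5^j, 0 ≤ d_{ij} < 5:
  c_1 = 24 = 4·5^0 + 4·5^1
  c_2 = 20 = 0·5^0 + 4·5^1
  c_3 = 7 = 2·5^0 + 1·5^1
  c_4 = 5 = 0·5^0 + 1·5^1
λ_0 = (4, 0, 2, 0)
λ_1 = (4, 4, 1, 1)

((4, 0, 2, 0), (4, 4, 1, 1))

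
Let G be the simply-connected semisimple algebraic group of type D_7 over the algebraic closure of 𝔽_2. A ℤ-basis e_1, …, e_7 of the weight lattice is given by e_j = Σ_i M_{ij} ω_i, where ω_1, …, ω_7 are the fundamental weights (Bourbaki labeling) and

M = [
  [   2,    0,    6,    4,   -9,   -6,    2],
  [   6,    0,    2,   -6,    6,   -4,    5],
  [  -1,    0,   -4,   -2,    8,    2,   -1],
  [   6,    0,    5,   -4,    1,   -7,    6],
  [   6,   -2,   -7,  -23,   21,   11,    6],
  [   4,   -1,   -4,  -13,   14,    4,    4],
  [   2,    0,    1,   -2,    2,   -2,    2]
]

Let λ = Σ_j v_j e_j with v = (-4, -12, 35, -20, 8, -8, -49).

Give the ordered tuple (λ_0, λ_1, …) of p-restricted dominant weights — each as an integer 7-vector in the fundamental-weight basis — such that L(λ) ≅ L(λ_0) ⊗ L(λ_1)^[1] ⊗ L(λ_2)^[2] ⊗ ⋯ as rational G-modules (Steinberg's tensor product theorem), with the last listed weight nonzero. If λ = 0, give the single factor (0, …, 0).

ω-coordinates c = M·v, v = (-4, -12, 35, -20, 8, -8, -49):
  c_1 = 2*-4 + 0*-12 + 6*35 + 4*-20 + -9*8 + -6*-8 + 2*-49 = 0
  c_2 = 6*-4 + 0*-12 + 2*35 + -6*-20 + 6*8 + -4*-8 + 5*-49 = 1
  c_3 = -1*-4 + 0*-12 + -4*35 + -2*-20 + 8*8 + 2*-8 + -1*-49 = 1
  c_4 = 6*-4 + 0*-12 + 5*35 + -4*-20 + 1*8 + -7*-8 + 6*-49 = 1
  c_5 = 6*-4 + -2*-12 + -7*35 + -23*-20 + 21*8 + 11*-8 + 6*-49 = 1
  c_6 = 4*-4 + -1*-12 + -4*35 + -13*-20 + 14*8 + 4*-8 + 4*-49 = 0
  c_7 = 2*-4 + 0*-12 + 1*35 + -2*-20 + 2*8 + -2*-8 + 2*-49 = 1
Expand coordinatewise in base 2:
  c_1 = 0
  c_2 = 1 = 1·2^0
  c_3 = 1 = 1·2^0
  c_4 = 1 = 1·2^0
  c_5 = 1 = 1·2^0
  c_6 = 0
  c_7 = 1 = 1·2^0
p-restricted factor λ_0 = (0, 1, 1, 1, 1, 0, 1)

((0, 1, 1, 1, 1, 0, 1),)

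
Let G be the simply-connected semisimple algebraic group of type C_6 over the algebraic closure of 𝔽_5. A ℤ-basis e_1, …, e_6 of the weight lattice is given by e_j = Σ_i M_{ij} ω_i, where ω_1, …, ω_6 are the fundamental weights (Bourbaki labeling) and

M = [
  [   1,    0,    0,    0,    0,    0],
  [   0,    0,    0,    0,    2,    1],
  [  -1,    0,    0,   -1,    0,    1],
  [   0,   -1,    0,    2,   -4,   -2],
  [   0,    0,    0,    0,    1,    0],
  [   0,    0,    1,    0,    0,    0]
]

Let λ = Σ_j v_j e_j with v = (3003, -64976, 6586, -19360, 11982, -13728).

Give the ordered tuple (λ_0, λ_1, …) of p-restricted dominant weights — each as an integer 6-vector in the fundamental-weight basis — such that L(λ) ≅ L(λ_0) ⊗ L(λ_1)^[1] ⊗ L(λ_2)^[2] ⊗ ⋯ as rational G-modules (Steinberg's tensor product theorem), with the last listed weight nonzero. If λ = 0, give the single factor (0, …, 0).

((3, 1, 4, 4, 2, 1), (0, 2, 0, 1, 1, 2), (0, 4, 0, 1, 4, 3), (4, 1, 1, 1, 0, 2), (4, 1, 4, 4, 4, 0), (0, 3, 0, 1, 3, 2))

Change of basis e → ω: c = M·v where v = (3003, -64976, 6586, -19360, 11982, -13728):
  c_1 = 1·3003 + (0)·(-64976) + 0·6586 + (0)·(-19360) + 0·11982 + (0)·(-13728) = 3003
  c_2 = 0·3003 + (0)·(-64976) + 0·6586 + (0)·(-19360) + 2·11982 + (1)·(-13728) = 10236
  c_3 = (-1)·(3003) + (0)·(-64976) + 0·6586 + (-1)·(-19360) + 0·11982 + (1)·(-13728) = 2629
  c_4 = 0·3003 + (-1)·(-64976) + 0·6586 + (2)·(-19360) + (-4)·(11982) + (-2)·(-13728) = 5784
  c_5 = 0·3003 + (0)·(-64976) + 0·6586 + (0)·(-19360) + 1·11982 + (0)·(-13728) = 11982
  c_6 = 0·3003 + (0)·(-64976) + 1·6586 + (0)·(-19360) + 0·11982 + (0)·(-13728) = 6586
Writing each c_i in base p = 5:
  c_1 = 3003 = 3·5^0 + 0·5^1 + 0·5^2 + 4·5^3 + 4·5^4
  c_2 = 10236 = 1·5^0 + 2·5^1 + 4·5^2 + 1·5^3 + 1·5^4 + 3·5^5
  c_3 = 2629 = 4·5^0 + 0·5^1 + 0·5^2 + 1·5^3 + 4·5^4
  c_4 = 5784 = 4·5^0 + 1·5^1 + 1·5^2 + 1·5^3 + 4·5^4 + 1·5^5
  c_5 = 11982 = 2·5^0 + 1·5^1 + 4·5^2 + 0·5^3 + 4·5^4 + 3·5^5
  c_6 = 6586 = 1·5^0 + 2·5^1 + 3·5^2 + 2·5^3 + 0·5^4 + 2·5^5
Factor λ_0 = (3, 1, 4, 4, 2, 1)
Factor λ_1 = (0, 2, 0, 1, 1, 2)
Factor λ_2 = (0, 4, 0, 1, 4, 3)
Factor λ_3 = (4, 1, 1, 1, 0, 2)
Factor λ_4 = (4, 1, 4, 4, 4, 0)
Factor λ_5 = (0, 3, 0, 1, 3, 2)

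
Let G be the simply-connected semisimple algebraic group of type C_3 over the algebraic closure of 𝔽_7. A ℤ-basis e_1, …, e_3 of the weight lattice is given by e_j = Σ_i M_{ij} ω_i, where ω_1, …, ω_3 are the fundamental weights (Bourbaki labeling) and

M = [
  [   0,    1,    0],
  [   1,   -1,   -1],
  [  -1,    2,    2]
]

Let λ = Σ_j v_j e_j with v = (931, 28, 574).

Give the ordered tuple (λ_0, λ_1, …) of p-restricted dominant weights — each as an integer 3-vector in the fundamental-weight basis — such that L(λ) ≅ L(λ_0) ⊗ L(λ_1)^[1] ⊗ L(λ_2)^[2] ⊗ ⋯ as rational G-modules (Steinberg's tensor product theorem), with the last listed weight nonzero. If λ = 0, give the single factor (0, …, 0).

In the fundamental-weight basis, λ has coordinates c = M·v (v = (931, 28, 574)):
  c_1 = 0·931 + 1·28 + 0·574 = 28
  c_2 = 1·931 + (-1)·(28) + (-1)·(574) = 329
  c_3 = (-1)·(931) + 2·28 + 2·574 = 273
Writing each c_i in base p = 7:
  c_1 = 28 = 0·7^0 + 4·7^1
  c_2 = 329 = 0·7^0 + 5·7^1 + 6·7^2
  c_3 = 273 = 0·7^0 + 4·7^1 + 5·7^2
Factor λ_0 = (0, 0, 0)
Factor λ_1 = (4, 5, 4)
Factor λ_2 = (0, 6, 5)

((0, 0, 0), (4, 5, 4), (0, 6, 5))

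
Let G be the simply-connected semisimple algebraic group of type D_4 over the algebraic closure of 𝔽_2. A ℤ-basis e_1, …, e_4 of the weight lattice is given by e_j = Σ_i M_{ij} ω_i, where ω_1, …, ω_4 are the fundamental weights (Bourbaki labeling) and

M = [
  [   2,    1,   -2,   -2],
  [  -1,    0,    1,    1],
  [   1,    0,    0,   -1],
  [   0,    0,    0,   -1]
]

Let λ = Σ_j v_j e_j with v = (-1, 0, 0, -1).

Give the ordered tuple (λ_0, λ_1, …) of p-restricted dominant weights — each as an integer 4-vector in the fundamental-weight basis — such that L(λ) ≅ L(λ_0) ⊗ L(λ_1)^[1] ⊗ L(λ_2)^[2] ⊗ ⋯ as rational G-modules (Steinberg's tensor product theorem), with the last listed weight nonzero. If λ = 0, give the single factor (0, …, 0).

Converting to the ω-basis (c_i = row i of M dotted with v = (-1, 0, 0, -1)):
  c_1 = (2)·(-1) + (1)·(0) + (-2)·(0) + (-2)·(-1) = 0
  c_2 = (-1)·(-1) + (0)·(0) + (1)·(0) + (1)·(-1) = 0
  c_3 = (1)·(-1) + (0)·(0) + (0)·(0) + (-1)·(-1) = 0
  c_4 = (0)·(-1) + (0)·(0) + (0)·(0) + (-1)·(-1) = 1
Expand coordinatewise in base 2:
  c_1 = 0
  c_2 = 0
  c_3 = 0
  c_4 = 1 = 1·2^0
p-restricted factor λ_0 = (0, 0, 0, 1)

((0, 0, 0, 1),)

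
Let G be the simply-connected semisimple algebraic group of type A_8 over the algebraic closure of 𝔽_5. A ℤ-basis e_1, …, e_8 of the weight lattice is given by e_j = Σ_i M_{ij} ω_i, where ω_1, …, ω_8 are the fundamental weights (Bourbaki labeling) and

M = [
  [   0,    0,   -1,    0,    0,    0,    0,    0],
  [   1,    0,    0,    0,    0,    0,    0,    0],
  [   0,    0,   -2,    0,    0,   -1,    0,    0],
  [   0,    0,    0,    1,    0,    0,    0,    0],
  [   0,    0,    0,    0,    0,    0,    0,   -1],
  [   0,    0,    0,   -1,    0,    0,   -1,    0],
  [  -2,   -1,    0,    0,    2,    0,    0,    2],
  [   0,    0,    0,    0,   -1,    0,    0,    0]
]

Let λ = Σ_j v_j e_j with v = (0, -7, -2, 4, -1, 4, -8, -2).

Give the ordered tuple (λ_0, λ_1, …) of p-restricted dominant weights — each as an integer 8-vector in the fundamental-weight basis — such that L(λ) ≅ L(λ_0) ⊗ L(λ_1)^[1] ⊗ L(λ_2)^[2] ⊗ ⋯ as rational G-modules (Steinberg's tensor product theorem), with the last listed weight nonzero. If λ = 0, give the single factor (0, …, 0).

In the fundamental-weight basis, λ has coordinates c = M·v (v = (0, -7, -2, 4, -1, 4, -8, -2)):
  c_1 = 0·0 + (0)·(-7) + (-1)·(-2) + 0·4 + (0)·(-1) + 0·4 + (0)·(-8) + (0)·(-2) = 2
  c_2 = 1·0 + (0)·(-7) + (0)·(-2) + 0·4 + (0)·(-1) + 0·4 + (0)·(-8) + (0)·(-2) = 0
  c_3 = 0·0 + (0)·(-7) + (-2)·(-2) + 0·4 + (0)·(-1) + (-1)·(4) + (0)·(-8) + (0)·(-2) = 0
  c_4 = 0·0 + (0)·(-7) + (0)·(-2) + 1·4 + (0)·(-1) + 0·4 + (0)·(-8) + (0)·(-2) = 4
  c_5 = 0·0 + (0)·(-7) + (0)·(-2) + 0·4 + (0)·(-1) + 0·4 + (0)·(-8) + (-1)·(-2) = 2
  c_6 = 0·0 + (0)·(-7) + (0)·(-2) + (-1)·(4) + (0)·(-1) + 0·4 + (-1)·(-8) + (0)·(-2) = 4
  c_7 = (-2)·(0) + (-1)·(-7) + (0)·(-2) + 0·4 + (2)·(-1) + 0·4 + (0)·(-8) + (2)·(-2) = 1
  c_8 = 0·0 + (0)·(-7) + (0)·(-2) + 0·4 + (-1)·(-1) + 0·4 + (0)·(-8) + (0)·(-2) = 1
Writing each c_i in base p = 5:
  c_1 = 2 = 2·5^0
  c_2 = 0
  c_3 = 0
  c_4 = 4 = 4·5^0
  c_5 = 2 = 2·5^0
  c_6 = 4 = 4·5^0
  c_7 = 1 = 1·5^0
  c_8 = 1 = 1·5^0
λ_0 = (2, 0, 0, 4, 2, 4, 1, 1)

((2, 0, 0, 4, 2, 4, 1, 1),)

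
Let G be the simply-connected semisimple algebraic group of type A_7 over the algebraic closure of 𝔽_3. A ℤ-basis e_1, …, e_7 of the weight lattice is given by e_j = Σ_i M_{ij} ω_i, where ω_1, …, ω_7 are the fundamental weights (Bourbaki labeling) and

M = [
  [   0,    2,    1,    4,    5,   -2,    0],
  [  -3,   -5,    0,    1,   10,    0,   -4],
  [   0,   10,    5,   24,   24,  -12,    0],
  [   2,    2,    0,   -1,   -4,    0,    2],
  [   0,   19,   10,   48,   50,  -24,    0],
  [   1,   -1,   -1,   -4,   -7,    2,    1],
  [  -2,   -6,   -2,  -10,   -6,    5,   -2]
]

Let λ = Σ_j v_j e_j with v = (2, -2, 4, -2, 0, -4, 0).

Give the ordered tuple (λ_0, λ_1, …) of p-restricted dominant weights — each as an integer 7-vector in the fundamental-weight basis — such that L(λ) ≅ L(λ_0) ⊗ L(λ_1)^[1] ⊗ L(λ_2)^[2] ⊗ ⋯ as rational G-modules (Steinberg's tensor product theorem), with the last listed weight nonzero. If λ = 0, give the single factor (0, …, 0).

Converting to the ω-basis (c_i = row i of M dotted with v = (2, -2, 4, -2, 0, -4, 0)):
  c_1 = 0*2 + 2*-2 + 1*4 + 4*-2 + 5*0 + -2*-4 + 0*0 = 0
  c_2 = -3*2 + -5*-2 + 0*4 + 1*-2 + 10*0 + 0*-4 + -4*0 = 2
  c_3 = 0*2 + 10*-2 + 5*4 + 24*-2 + 24*0 + -12*-4 + 0*0 = 0
  c_4 = 2*2 + 2*-2 + 0*4 + -1*-2 + -4*0 + 0*-4 + 2*0 = 2
  c_5 = 0*2 + 19*-2 + 10*4 + 48*-2 + 50*0 + -24*-4 + 0*0 = 2
  c_6 = 1*2 + -1*-2 + -1*4 + -4*-2 + -7*0 + 2*-4 + 1*0 = 0
  c_7 = -2*2 + -6*-2 + -2*4 + -10*-2 + -6*0 + 5*-4 + -2*0 = 0
Base-3 expansion of each c_i:
  c_1 = 0
  c_2 = 2 = 2·3^0
  c_3 = 0
  c_4 = 2 = 2·3^0
  c_5 = 2 = 2·3^0
  c_6 = 0
  c_7 = 0
p-restricted factor λ_0 = (0, 2, 0, 2, 2, 0, 0)

((0, 2, 0, 2, 2, 0, 0),)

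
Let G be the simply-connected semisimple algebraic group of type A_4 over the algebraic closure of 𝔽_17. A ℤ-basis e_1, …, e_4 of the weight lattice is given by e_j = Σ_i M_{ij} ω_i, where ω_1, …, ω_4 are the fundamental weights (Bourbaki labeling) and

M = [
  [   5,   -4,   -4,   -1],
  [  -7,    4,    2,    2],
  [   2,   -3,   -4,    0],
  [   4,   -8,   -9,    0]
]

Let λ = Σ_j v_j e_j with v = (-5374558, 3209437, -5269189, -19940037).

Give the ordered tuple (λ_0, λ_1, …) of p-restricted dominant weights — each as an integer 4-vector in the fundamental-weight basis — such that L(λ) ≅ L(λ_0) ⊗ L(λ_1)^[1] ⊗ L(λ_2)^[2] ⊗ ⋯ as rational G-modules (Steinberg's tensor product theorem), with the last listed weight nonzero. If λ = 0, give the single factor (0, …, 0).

Change of basis e → ω: c = M·v where v = (-5374558, 3209437, -5269189, -19940037):
  c_1 = 5*-5374558 + -4*3209437 + -4*-5269189 + -1*-19940037 = 1306255
  c_2 = -7*-5374558 + 4*3209437 + 2*-5269189 + 2*-19940037 = 41202
  c_3 = 2*-5374558 + -3*3209437 + -4*-5269189 + 0*-19940037 = 699329
  c_4 = 4*-5374558 + -8*3209437 + -9*-5269189 + 0*-19940037 = 248973
Writing each c_i in base p = 17:
  c_1 = 1306255 = 9·17^0 + 15·17^1 + 14·17^2 + 10·17^3 + 15·17^4
  c_2 = 41202 = 11·17^0 + 9·17^1 + 6·17^2 + 8·17^3
  c_3 = 699329 = 0·17^0 + 14·17^1 + 5·17^2 + 6·17^3 + 8·17^4
  c_4 = 248973 = 8·17^0 + 8·17^1 + 11·17^2 + 16·17^3 + 2·17^4
p-restricted factor λ_0 = (9, 11, 0, 8)
p-restricted factor λ_1 = (15, 9, 14, 8)
p-restricted factor λ_2 = (14, 6, 5, 11)
p-restricted factor λ_3 = (10, 8, 6, 16)
p-restricted factor λ_4 = (15, 0, 8, 2)

((9, 11, 0, 8), (15, 9, 14, 8), (14, 6, 5, 11), (10, 8, 6, 16), (15, 0, 8, 2))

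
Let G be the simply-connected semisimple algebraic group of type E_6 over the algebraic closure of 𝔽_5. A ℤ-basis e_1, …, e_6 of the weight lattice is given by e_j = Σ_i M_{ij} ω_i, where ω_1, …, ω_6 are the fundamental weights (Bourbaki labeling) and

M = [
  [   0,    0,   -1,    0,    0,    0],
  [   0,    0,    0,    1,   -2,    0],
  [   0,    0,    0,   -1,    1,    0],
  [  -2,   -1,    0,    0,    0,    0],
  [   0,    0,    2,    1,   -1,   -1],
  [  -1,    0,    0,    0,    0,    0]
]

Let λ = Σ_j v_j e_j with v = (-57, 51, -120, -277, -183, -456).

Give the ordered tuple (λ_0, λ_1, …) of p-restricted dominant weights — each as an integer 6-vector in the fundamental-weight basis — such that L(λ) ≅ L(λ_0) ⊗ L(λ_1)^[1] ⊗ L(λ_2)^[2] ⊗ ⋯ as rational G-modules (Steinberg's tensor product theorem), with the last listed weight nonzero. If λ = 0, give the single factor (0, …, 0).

((0, 4, 4, 3, 2, 2), (4, 2, 3, 2, 4, 1), (4, 3, 3, 2, 4, 2))

ω-coordinates c = M·v, v = (-57, 51, -120, -277, -183, -456):
  c_1 = 0*-57 + 0*51 + -1*-120 + 0*-277 + 0*-183 + 0*-456 = 120
  c_2 = 0*-57 + 0*51 + 0*-120 + 1*-277 + -2*-183 + 0*-456 = 89
  c_3 = 0*-57 + 0*51 + 0*-120 + -1*-277 + 1*-183 + 0*-456 = 94
  c_4 = -2*-57 + -1*51 + 0*-120 + 0*-277 + 0*-183 + 0*-456 = 63
  c_5 = 0*-57 + 0*51 + 2*-120 + 1*-277 + -1*-183 + -1*-456 = 122
  c_6 = -1*-57 + 0*51 + 0*-120 + 0*-277 + 0*-183 + 0*-456 = 57
Expand coordinatewise in base 5:
  c_1 = 120 = 0·5^0 + 4·5^1 + 4·5^2
  c_2 = 89 = 4·5^0 + 2·5^1 + 3·5^2
  c_3 = 94 = 4·5^0 + 3·5^1 + 3·5^2
  c_4 = 63 = 3·5^0 + 2·5^1 + 2·5^2
  c_5 = 122 = 2·5^0 + 4·5^1 + 4·5^2
  c_6 = 57 = 2·5^0 + 1·5^1 + 2·5^2
λ_0 = (0, 4, 4, 3, 2, 2)
λ_1 = (4, 2, 3, 2, 4, 1)
λ_2 = (4, 3, 3, 2, 4, 2)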